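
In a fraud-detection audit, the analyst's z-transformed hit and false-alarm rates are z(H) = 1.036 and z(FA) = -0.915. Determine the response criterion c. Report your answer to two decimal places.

c = -0.06

c = −½·[z(H) + z(FA)] = −½·(1.036 + (-0.915)) = -0.0605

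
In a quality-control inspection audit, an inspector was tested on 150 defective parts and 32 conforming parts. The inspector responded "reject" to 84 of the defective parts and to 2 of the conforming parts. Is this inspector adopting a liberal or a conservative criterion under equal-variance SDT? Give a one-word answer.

conservative

z(H) = 0.151, z(FA) = -1.534
c = −½·(z(H) + z(FA)) = 0.6915
c > 0 → conservative criterion (biased toward responding “no”).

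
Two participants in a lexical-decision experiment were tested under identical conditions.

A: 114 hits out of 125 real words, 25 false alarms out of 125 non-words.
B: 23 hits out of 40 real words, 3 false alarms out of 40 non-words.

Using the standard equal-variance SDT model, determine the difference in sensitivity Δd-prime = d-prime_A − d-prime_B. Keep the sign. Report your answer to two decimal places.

Δd-prime = 0.57

A: z(0.9120) = 1.353, z(0.2000) = -0.842, d' = 2.195
B: z(0.5750) = 0.189, z(0.0750) = -1.440, d' = 1.629
Δd' = d'_A − d'_B = 2.195 − 1.629 = 0.566
A has the higher sensitivity.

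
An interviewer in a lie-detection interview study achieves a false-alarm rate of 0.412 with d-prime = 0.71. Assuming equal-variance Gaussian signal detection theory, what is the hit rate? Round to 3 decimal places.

z(false-alarm rate) = z(0.412) = -0.2224
z(H) = z(FA) + d' = -0.2224 + 0.71 = 0.4876
hit rate = Φ(0.4876) = 0.6871

hit rate = 0.687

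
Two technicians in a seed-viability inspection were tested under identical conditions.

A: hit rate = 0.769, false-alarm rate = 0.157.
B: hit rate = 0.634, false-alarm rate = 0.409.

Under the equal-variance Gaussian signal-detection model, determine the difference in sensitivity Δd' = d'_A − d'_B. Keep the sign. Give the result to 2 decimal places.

Δd' = 1.17

A: z(0.769) = 0.736, z(0.157) = -1.007, d' = 1.743
B: z(0.634) = 0.342, z(0.409) = -0.230, d' = 0.572
Δd' = d'_A − d'_B = 1.743 − 0.572 = 1.171
A has the higher sensitivity.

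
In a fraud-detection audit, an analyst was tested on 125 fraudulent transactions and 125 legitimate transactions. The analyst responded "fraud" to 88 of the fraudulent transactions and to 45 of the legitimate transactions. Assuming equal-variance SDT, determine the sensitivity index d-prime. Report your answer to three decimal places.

H = 88/125 = 0.7040
FA = 45/125 = 0.3600
z(H) = z(0.7040) = 0.5359
z(FA) = z(0.3600) = -0.3585
d' = z(H) − z(FA) = 0.5359 − (-0.3585) = 0.8944

d-prime = 0.894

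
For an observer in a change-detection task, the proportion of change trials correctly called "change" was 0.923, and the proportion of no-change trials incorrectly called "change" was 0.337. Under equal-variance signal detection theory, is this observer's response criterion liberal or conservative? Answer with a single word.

z(H) = 1.426, z(FA) = -0.421
c = −½·(z(H) + z(FA)) = -0.5025
c < 0 → liberal criterion (biased toward responding “yes”).

liberal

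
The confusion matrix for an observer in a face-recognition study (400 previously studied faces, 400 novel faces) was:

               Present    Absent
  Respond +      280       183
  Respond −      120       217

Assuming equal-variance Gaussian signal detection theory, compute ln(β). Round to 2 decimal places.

H = 280/400 = 0.7000
FA = 183/400 = 0.4575
z(H) = 0.524
z(FA) = -0.107
ln β = −½·[z(H)² − z(FA)²] = −0.5 × (0.275 − 0.011) = -0.132

ln β = -0.13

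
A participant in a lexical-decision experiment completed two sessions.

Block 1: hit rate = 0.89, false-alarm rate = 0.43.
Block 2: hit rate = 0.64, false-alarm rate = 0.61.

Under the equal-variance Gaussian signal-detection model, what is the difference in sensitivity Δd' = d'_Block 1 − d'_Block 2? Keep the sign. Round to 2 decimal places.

Block 1: z(0.89) = 1.227, z(0.43) = -0.176, d' = 1.403
Block 2: z(0.64) = 0.358, z(0.61) = 0.279, d' = 0.079
Δd' = d'_Block 1 − d'_Block 2 = 1.403 − 0.079 = 1.324
Block 1 has the higher sensitivity.

Δd' = 1.32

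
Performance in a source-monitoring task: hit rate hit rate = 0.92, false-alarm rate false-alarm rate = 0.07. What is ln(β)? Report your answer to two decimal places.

ln β = 0.10

Φ⁻¹(H) = 1.405
Φ⁻¹(FA) = -1.476
ln β = −½·[z(H)² − z(FA)²] = −0.5 × (1.974 − 2.179) = 0.1025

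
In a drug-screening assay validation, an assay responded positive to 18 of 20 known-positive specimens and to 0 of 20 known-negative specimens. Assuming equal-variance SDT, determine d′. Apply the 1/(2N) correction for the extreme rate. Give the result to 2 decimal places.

d′ = 3.24

The false-alarm rate is 0/20 = 0, so apply the 1/(2N) correction: FA → 1/(2·20) = 0.02500.
z(H) = z(0.90000) = 1.282
z(FA) = z(0.02500) = -1.960
d' = 1.282 − (-1.960) = 3.242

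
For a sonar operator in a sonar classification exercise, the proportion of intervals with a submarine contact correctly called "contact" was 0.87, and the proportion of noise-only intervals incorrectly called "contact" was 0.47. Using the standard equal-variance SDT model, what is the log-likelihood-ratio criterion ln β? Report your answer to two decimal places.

ln β = -0.63

z(H) = 1.126
z(FA) = -0.075
ln β = −½·[z(H)² − z(FA)²] = −0.5 × (1.268 − 0.006) = -0.631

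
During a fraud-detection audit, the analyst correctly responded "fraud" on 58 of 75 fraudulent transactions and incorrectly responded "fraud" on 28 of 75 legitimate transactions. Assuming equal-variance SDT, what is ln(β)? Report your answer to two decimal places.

ln β = -0.23

H = 58/75 = 0.7733
FA = 28/75 = 0.3733
z(0.7733) = 0.750, z(0.3733) = -0.323
ln β = −½·[z(H)² − z(FA)²] = −0.5 × (0.563 − 0.104) = -0.2295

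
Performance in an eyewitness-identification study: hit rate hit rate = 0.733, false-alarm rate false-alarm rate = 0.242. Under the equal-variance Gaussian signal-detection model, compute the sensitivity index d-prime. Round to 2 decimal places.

Φ⁻¹(H) = 0.622
Φ⁻¹(FA) = -0.700
d' = z(H) − z(FA) = 0.622 − (-0.700) = 1.322

d-prime = 1.32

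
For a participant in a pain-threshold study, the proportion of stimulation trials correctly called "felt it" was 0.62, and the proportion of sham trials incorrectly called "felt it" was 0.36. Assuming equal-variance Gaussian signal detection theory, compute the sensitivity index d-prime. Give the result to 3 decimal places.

z(H) = z(0.62) = 0.3055
z(FA) = z(0.36) = -0.3585
d' = z(H) − z(FA) = 0.3055 − (-0.3585) = 0.6640

d-prime = 0.664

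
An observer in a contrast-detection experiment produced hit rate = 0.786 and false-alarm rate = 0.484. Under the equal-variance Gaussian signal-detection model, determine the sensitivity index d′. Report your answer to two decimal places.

z(H) = z(0.786) = 0.7926
z(FA) = z(0.484) = -0.0401
d' = z(H) − z(FA) = 0.7926 − (-0.0401) = 0.8327

d′ = 0.83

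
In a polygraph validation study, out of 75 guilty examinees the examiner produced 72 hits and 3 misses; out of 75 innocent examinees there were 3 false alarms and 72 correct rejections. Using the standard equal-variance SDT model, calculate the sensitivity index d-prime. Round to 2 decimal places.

d-prime = 3.50

H = 72/75 = 0.9600
FA = 3/75 = 0.0400
z(H) = 1.751
z(FA) = -1.751
d' = z(H) − z(FA) = 1.751 − (-1.751) = 3.502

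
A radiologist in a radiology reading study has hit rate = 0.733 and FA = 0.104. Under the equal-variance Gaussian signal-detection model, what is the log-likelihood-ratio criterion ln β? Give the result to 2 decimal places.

ln β = 0.60

z(H) = 0.622
z(FA) = -1.259
ln β = −½·[z(H)² − z(FA)²] = −0.5 × (0.387 − 1.585) = 0.599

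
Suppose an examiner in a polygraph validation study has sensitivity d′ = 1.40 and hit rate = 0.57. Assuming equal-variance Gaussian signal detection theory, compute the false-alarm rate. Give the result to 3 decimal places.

false-alarm rate = 0.111

z(hit rate) = z(0.57) = 0.1764
z(FA) = z(H) − d' = 0.1764 − 1.40 = -1.2236
false-alarm rate = Φ(-1.2236) = 0.1106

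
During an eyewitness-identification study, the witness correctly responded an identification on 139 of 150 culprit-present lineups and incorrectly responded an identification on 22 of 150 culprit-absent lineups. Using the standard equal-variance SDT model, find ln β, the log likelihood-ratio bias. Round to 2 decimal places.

ln β = -0.50

H = 139/150 = 0.9267
FA = 22/150 = 0.1467
z(H) = 1.452
z(FA) = -1.051
ln β = −½·[z(H)² − z(FA)²] = −0.5 × (2.108 − 1.105) = -0.5015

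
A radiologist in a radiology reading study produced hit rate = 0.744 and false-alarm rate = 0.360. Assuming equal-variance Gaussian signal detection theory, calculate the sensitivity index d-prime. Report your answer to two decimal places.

z(0.744) = 0.656, z(0.360) = -0.358
d' = z(H) − z(FA) = 0.656 − (-0.358) = 1.014

d-prime = 1.01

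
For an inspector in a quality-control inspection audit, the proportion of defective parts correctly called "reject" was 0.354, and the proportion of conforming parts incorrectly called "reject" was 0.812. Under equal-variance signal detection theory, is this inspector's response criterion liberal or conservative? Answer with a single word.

z(H) = -0.375, z(FA) = 0.885
c = −½·(z(H) + z(FA)) = -0.255
c < 0 → liberal criterion (biased toward responding “yes”).

liberal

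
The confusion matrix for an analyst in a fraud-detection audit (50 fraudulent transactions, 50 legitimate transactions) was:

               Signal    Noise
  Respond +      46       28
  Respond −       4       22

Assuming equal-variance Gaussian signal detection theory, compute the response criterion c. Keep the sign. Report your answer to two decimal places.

H = 46/50 = 0.9200
FA = 28/50 = 0.5600
z(H) = 1.4051
z(FA) = 0.1510
c = −½·[z(H) + z(FA)] = −0.5 × (1.4051 + 0.1510) = -0.77805
c < 0: the analyst has a liberal response bias.

c = -0.78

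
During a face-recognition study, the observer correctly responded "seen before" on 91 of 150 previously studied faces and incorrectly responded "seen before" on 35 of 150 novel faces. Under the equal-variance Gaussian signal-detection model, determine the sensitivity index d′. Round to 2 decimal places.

d′ = 1.00

H = 91/150 = 0.6067
FA = 35/150 = 0.2333
z(0.6067) = 0.2707, z(0.2333) = -0.7280
d' = z(H) − z(FA) = 0.2707 − (-0.7280) = 0.9987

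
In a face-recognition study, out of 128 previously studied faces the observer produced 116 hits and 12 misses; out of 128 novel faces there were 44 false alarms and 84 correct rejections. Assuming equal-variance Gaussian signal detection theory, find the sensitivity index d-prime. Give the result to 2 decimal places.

d-prime = 1.72

H = 116/128 = 0.9062
FA = 44/128 = 0.3438
z(0.9062) = 1.3177, z(0.3438) = -0.4021
d' = z(H) − z(FA) = 1.3177 − (-0.4021) = 1.7198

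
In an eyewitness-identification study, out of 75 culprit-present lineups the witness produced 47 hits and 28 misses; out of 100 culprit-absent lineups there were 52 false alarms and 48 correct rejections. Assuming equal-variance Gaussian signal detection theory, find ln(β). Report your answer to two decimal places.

H = 47/75 = 0.6267
FA = 52/100 = 0.5200
z(H) = 0.323
z(FA) = 0.050
ln β = −½·[z(H)² − z(FA)²] = −0.5 × (0.104 − 0.003) = -0.0505

ln β = -0.05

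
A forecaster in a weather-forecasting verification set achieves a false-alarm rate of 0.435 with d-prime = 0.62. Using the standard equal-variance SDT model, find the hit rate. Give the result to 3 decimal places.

z(false-alarm rate) = z(0.435) = -0.1637
z(H) = z(FA) + d' = -0.1637 + 0.62 = 0.4563
hit rate = Φ(0.4563) = 0.6759

hit rate = 0.676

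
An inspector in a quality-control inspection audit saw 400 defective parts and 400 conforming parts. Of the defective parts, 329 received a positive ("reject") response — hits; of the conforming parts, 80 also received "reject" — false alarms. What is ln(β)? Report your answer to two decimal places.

ln β = -0.07

H = 329/400 = 0.8225
FA = 80/400 = 0.2000
z(H) = 0.925
z(FA) = -0.842
ln β = −½·[z(H)² − z(FA)²] = −0.5 × (0.856 − 0.709) = -0.0735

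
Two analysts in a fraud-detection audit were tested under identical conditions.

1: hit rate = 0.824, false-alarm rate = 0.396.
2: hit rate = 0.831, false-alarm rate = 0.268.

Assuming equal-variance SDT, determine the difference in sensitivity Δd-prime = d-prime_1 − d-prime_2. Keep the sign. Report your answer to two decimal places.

Δd-prime = -0.38

1: z(0.824) = 0.931, z(0.396) = -0.264, d' = 1.195
2: z(0.831) = 0.958, z(0.268) = -0.619, d' = 1.577
Δd' = d'_1 − d'_2 = 1.195 − 1.577 = -0.382
2 has the higher sensitivity.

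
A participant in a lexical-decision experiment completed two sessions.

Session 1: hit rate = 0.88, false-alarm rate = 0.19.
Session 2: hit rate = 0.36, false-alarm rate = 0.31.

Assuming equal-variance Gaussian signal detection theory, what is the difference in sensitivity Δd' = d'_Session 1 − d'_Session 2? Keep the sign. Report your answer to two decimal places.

Δd' = 1.92

Session 1: z(0.88) = 1.175, z(0.19) = -0.878, d' = 2.053
Session 2: z(0.36) = -0.358, z(0.31) = -0.496, d' = 0.138
Δd' = d'_Session 1 − d'_Session 2 = 2.053 − 0.138 = 1.915
Session 1 has the higher sensitivity.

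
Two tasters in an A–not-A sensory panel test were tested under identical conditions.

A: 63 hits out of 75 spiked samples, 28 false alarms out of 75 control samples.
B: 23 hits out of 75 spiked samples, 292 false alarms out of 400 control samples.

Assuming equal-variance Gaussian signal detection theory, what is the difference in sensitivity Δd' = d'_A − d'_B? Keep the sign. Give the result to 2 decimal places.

A: z(0.8400) = 0.994, z(0.3733) = -0.323, d' = 1.317
B: z(0.3067) = -0.505, z(0.7300) = 0.613, d' = -1.118
Δd' = d'_A − d'_B = 1.317 − (-1.118) = 2.435
A has the higher sensitivity.

Δd' = 2.44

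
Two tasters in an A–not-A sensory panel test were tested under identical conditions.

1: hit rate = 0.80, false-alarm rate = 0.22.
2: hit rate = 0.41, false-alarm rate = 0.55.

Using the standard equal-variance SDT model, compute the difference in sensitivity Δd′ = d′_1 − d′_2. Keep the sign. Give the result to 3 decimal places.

1: z(0.80) = 0.8416, z(0.22) = -0.7722, d' = 1.6138
2: z(0.41) = -0.2275, z(0.55) = 0.1257, d' = -0.3532
Δd' = d'_1 − d'_2 = 1.6138 − (-0.3532) = 1.9670
1 has the higher sensitivity.

Δd′ = 1.967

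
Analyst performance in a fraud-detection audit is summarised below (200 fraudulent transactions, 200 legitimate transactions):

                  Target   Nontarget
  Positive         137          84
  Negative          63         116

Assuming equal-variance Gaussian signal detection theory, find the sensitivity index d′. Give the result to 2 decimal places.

H = 137/200 = 0.6850
FA = 84/200 = 0.4200
z(0.6850) = 0.482, z(0.4200) = -0.202
d' = z(H) − z(FA) = 0.482 − (-0.202) = 0.684

d′ = 0.68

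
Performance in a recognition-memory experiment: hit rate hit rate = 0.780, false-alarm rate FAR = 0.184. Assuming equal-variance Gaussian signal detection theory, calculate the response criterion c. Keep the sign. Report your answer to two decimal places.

c = 0.06

Φ⁻¹(H) = 0.7722
Φ⁻¹(FA) = -0.9002
c = −½·[z(H) + z(FA)] = −0.5 × (0.7722 + (-0.9002)) = 0.0640
c > 0: the participant has a conservative response bias.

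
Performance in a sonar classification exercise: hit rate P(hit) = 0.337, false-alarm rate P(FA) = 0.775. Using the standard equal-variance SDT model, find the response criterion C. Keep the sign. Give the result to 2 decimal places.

z(H) = z(0.337) = -0.421
z(FA) = z(0.775) = 0.755
c = −½·[z(H) + z(FA)] = −0.5 × (-0.421 + 0.755) = -0.167

C = -0.17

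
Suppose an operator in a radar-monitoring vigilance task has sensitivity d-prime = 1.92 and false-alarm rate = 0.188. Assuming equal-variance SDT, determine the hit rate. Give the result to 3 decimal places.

z(false-alarm rate) = z(0.188) = -0.8853
z(H) = z(FA) + d' = -0.8853 + 1.92 = 1.0347
hit rate = Φ(1.0347) = 0.8496

hit rate = 0.850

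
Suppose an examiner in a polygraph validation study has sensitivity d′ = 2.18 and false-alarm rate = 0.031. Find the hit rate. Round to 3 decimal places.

hit rate = 0.623

z(false-alarm rate) = z(0.031) = -1.8663
z(H) = z(FA) + d' = -1.8663 + 2.18 = 0.3137
hit rate = Φ(0.3137) = 0.6231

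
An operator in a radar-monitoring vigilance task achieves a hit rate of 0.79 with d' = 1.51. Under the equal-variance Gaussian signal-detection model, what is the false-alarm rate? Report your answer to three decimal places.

false-alarm rate = 0.241

z(hit rate) = z(0.79) = 0.8064
z(FA) = z(H) − d' = 0.8064 − 1.51 = -0.7036
false-alarm rate = Φ(-0.7036) = 0.2408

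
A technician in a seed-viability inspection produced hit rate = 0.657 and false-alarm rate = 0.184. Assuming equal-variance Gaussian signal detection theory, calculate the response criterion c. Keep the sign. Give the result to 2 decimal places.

Φ⁻¹(H) = 0.404
Φ⁻¹(FA) = -0.900
c = −½·[z(H) + z(FA)] = −0.5 × (0.404 + (-0.900)) = 0.248

c = 0.25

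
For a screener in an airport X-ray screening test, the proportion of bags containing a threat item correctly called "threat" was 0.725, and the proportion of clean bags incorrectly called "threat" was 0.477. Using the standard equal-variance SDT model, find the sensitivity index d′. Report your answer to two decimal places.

z(H) = z(0.725) = 0.598
z(FA) = z(0.477) = -0.058
d' = z(H) − z(FA) = 0.598 − (-0.058) = 0.656

d′ = 0.66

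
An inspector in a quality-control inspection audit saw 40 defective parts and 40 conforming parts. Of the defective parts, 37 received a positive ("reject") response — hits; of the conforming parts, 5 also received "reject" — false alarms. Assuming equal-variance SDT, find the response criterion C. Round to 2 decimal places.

H = 37/40 = 0.9250
FA = 5/40 = 0.1250
Φ⁻¹(0.9250) = 1.4395, Φ⁻¹(0.1250) = -1.1503
c = −½·[z(H) + z(FA)] = −0.5 × (1.4395 + (-1.1503)) = -0.1446

C = -0.14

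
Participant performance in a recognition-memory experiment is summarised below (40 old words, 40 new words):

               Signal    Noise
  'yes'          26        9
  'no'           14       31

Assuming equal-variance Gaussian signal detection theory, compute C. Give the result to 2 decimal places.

H = 26/40 = 0.6500
FA = 9/40 = 0.2250
Φ⁻¹(0.6500) = 0.385, Φ⁻¹(0.2250) = -0.755
c = −½·[z(H) + z(FA)] = −0.5 × (0.385 + (-0.755)) = 0.185
c > 0: the participant has a conservative response bias.

C = 0.19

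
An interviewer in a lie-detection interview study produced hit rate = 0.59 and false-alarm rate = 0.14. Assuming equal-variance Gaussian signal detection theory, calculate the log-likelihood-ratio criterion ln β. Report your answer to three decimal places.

Φ⁻¹(H) = Φ⁻¹(0.59) = 0.2275
Φ⁻¹(FA) = Φ⁻¹(0.14) = -1.0803
ln β = −½·[z(H)² − z(FA)²] = −0.5 × (0.0518 − 1.1670) = 0.5576

ln β = 0.558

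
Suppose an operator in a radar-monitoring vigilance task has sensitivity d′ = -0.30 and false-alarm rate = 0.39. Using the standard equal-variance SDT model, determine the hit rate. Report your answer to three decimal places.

hit rate = 0.281

z(false-alarm rate) = z(0.39) = -0.2793
z(H) = z(FA) + d' = -0.2793 + (-0.30) = -0.5793
hit rate = Φ(-0.5793) = 0.2812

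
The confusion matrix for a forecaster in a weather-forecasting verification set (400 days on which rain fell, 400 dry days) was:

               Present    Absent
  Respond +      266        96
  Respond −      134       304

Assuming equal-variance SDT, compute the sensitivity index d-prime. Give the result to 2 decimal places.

H = 266/400 = 0.6650
FA = 96/400 = 0.2400
z(H) = 0.426
z(FA) = -0.706
d' = z(H) − z(FA) = 0.426 − (-0.706) = 1.132

d-prime = 1.13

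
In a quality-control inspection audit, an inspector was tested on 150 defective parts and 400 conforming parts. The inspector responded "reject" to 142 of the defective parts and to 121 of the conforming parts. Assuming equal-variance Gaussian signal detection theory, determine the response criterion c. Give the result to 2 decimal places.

H = 142/150 = 0.9467
FA = 121/400 = 0.3025
Φ⁻¹(H) = Φ⁻¹(0.9467) = 1.614
Φ⁻¹(FA) = Φ⁻¹(0.3025) = -0.517
c = −½·[z(H) + z(FA)] = −0.5 × (1.614 + (-0.517)) = -0.5485
c < 0: the inspector has a liberal response bias.

c = -0.55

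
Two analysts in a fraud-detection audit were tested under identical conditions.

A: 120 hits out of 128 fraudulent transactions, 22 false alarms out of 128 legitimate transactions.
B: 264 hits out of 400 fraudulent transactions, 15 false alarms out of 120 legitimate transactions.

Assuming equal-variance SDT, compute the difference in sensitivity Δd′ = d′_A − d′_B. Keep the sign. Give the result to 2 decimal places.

A: z(0.9375) = 1.534, z(0.1719) = -0.947, d' = 2.481
B: z(0.6600) = 0.412, z(0.1250) = -1.150, d' = 1.562
Δd' = d'_A − d'_B = 2.481 − 1.562 = 0.919
A has the higher sensitivity.

Δd′ = 0.92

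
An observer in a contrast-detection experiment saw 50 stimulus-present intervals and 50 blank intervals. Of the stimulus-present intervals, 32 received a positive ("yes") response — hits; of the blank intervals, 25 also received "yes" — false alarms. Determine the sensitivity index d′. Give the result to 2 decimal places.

H = 32/50 = 0.6400
FA = 25/50 = 0.5000
z(H) = 0.358
z(FA) = 0.000
d' = z(H) − z(FA) = 0.358 − 0.000 = 0.358

d′ = 0.36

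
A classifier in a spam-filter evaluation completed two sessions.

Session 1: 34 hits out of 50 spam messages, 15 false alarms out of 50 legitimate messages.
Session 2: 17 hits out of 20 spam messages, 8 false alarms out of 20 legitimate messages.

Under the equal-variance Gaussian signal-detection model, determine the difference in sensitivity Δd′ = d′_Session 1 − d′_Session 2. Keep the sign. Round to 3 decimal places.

Δd′ = -0.298

Session 1: z(0.6800) = 0.4677, z(0.3000) = -0.5244, d' = 0.9921
Session 2: z(0.8500) = 1.0364, z(0.4000) = -0.2533, d' = 1.2897
Δd' = d'_Session 1 − d'_Session 2 = 0.9921 − 1.2897 = -0.2976
Session 2 has the higher sensitivity.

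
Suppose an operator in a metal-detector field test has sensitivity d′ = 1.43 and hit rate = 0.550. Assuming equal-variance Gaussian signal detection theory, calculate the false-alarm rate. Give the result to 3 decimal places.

false-alarm rate = 0.096

z(hit rate) = z(0.550) = 0.1257
z(FA) = z(H) − d' = 0.1257 − 1.43 = -1.3043
false-alarm rate = Φ(-1.3043) = 0.0961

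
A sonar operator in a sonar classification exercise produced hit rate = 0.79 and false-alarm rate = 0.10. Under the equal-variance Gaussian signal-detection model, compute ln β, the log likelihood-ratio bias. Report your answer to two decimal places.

Φ⁻¹(H) = Φ⁻¹(0.79) = 0.806
Φ⁻¹(FA) = Φ⁻¹(0.10) = -1.282
ln β = −½·[z(H)² − z(FA)²] = −0.5 × (0.650 − 1.644) = 0.497

ln β = 0.50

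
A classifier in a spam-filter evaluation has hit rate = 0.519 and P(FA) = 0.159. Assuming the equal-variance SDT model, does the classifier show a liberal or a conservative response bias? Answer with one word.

z(H) = 0.048, z(FA) = -0.999
c = −½·(z(H) + z(FA)) = 0.4755
c > 0 → conservative criterion (biased toward responding “no”).

conservative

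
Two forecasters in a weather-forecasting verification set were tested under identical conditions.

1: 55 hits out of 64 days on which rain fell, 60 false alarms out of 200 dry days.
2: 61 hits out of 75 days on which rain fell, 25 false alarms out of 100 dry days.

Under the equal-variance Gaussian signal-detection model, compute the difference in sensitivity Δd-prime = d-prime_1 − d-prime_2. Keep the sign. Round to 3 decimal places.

Δd-prime = 0.037

1: z(0.8594) = 1.0776, z(0.3000) = -0.5244, d' = 1.6020
2: z(0.8133) = 0.8901, z(0.2500) = -0.6745, d' = 1.5646
Δd' = d'_1 − d'_2 = 1.6020 − 1.5646 = 0.0374
1 has the higher sensitivity.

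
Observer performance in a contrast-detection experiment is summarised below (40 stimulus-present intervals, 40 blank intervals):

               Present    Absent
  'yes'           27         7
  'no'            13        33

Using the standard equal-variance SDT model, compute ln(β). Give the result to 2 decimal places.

ln β = 0.33

H = 27/40 = 0.6750
FA = 7/40 = 0.1750
z(0.6750) = 0.454, z(0.1750) = -0.935
ln β = −½·[z(H)² − z(FA)²] = −0.5 × (0.206 − 0.874) = 0.334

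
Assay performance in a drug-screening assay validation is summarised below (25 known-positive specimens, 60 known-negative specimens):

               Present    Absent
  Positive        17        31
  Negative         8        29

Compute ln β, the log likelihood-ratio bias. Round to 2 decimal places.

H = 17/25 = 0.6800
FA = 31/60 = 0.5167
z(0.6800) = 0.468, z(0.5167) = 0.042
ln β = −½·[z(H)² − z(FA)²] = −0.5 × (0.219 − 0.002) = -0.1085

ln β = -0.11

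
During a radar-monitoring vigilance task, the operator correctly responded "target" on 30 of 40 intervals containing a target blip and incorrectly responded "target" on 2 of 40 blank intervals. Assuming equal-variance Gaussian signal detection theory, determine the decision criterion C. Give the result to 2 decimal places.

H = 30/40 = 0.7500
FA = 2/40 = 0.0500
Φ⁻¹(0.7500) = 0.674, Φ⁻¹(0.0500) = -1.645
c = −½·[z(H) + z(FA)] = −0.5 × (0.674 + (-1.645)) = 0.4855
c > 0: the operator has a conservative response bias.

C = 0.49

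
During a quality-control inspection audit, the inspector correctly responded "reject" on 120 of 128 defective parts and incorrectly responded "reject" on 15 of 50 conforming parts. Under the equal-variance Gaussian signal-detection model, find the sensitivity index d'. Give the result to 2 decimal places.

d' = 2.06

H = 120/128 = 0.9375
FA = 15/50 = 0.3000
z(H) = z(0.9375) = 1.5341
z(FA) = z(0.3000) = -0.5244
d' = z(H) − z(FA) = 1.5341 − (-0.5244) = 2.0585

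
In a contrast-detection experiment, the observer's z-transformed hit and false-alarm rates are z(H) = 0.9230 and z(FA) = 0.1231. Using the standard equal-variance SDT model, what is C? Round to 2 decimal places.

C = -0.52

c = −½·[z(H) + z(FA)] = −½·(0.9230 + 0.1231) = -0.52305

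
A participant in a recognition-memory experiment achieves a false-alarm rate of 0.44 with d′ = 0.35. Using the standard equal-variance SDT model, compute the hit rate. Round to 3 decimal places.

z(false-alarm rate) = z(0.44) = -0.1510
z(H) = z(FA) + d' = -0.1510 + 0.35 = 0.1990
hit rate = Φ(0.1990) = 0.5789

hit rate = 0.579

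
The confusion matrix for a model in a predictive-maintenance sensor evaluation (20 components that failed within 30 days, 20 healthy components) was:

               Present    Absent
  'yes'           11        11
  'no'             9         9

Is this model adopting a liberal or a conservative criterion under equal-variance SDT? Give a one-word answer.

z(H) = 0.126, z(FA) = 0.126
c = −½·(z(H) + z(FA)) = -0.126
c < 0 → liberal criterion (biased toward responding “yes”).

liberal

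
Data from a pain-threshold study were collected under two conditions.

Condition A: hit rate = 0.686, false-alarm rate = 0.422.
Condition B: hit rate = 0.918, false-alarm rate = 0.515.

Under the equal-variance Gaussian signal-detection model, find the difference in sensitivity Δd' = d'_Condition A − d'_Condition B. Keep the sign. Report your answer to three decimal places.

Condition A: z(0.686) = 0.4845, z(0.422) = -0.1968, d' = 0.6813
Condition B: z(0.918) = 1.3917, z(0.515) = 0.0376, d' = 1.3541
Δd' = d'_Condition A − d'_Condition B = 0.6813 − 1.3541 = -0.6728
Condition B has the higher sensitivity.

Δd' = -0.673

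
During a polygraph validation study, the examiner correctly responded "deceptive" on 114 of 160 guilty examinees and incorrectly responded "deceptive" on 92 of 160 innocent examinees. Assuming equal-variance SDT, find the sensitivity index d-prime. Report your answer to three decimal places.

H = 114/160 = 0.7125
FA = 92/160 = 0.5750
z(H) = 0.5607
z(FA) = 0.1891
d' = z(H) − z(FA) = 0.5607 − 0.1891 = 0.3716

d-prime = 0.372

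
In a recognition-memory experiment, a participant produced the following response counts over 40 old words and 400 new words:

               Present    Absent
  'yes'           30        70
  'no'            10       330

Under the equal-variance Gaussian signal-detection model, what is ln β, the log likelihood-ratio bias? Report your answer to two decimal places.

ln β = 0.21

H = 30/40 = 0.7500
FA = 70/400 = 0.1750
z(H) = 0.674
z(FA) = -0.935
ln β = −½·[z(H)² − z(FA)²] = −0.5 × (0.454 − 0.874) = 0.210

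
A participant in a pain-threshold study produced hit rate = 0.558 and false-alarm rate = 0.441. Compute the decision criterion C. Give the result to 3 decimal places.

Φ⁻¹(H) = 0.1459
Φ⁻¹(FA) = -0.1484
c = −½·[z(H) + z(FA)] = −0.5 × (0.1459 + (-0.1484)) = 0.00125

C = 0.001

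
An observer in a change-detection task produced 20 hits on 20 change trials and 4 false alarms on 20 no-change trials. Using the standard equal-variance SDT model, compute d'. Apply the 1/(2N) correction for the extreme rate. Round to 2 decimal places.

The hit rate is 20/20 = 1, so apply the 1/(2N) correction: H → 1 − 1/(2·20) = 0.97500.
z(H) = z(0.97500) = 1.960
z(FA) = z(0.20000) = -0.842
d' = 1.960 − (-0.842) = 2.802

d' = 2.80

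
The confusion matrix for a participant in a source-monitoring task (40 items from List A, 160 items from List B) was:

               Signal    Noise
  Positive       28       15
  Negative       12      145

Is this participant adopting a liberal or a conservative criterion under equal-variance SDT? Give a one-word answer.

z(H) = 0.524, z(FA) = -1.318
c = −½·(z(H) + z(FA)) = 0.397
c > 0 → conservative criterion (biased toward responding “no”).

conservative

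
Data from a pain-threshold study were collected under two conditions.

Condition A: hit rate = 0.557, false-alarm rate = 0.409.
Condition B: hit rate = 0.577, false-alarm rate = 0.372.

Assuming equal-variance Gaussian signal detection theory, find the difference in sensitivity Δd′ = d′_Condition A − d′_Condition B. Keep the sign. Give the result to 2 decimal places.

Condition A: z(0.557) = 0.143, z(0.409) = -0.230, d' = 0.373
Condition B: z(0.577) = 0.194, z(0.372) = -0.327, d' = 0.521
Δd' = d'_Condition A − d'_Condition B = 0.373 − 0.521 = -0.148
Condition B has the higher sensitivity.

Δd′ = -0.15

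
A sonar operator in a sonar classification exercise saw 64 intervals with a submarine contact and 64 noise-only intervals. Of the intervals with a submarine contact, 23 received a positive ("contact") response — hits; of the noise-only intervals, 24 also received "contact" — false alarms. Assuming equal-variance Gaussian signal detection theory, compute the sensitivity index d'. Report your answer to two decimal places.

d' = -0.04

H = 23/64 = 0.3594
FA = 24/64 = 0.3750
z(H) = z(0.3594) = -0.3601
z(FA) = z(0.3750) = -0.3186
d' = z(H) − z(FA) = -0.3601 − (-0.3186) = -0.0415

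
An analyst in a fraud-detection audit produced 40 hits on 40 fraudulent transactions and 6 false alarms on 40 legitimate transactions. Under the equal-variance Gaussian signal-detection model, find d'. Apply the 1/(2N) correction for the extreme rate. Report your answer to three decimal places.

d' = 3.278

The hit rate is 40/40 = 1, so apply the 1/(2N) correction: H → 1 − 1/(2·40) = 0.98750.
z(H) = z(0.98750) = 2.2414
z(FA) = z(0.15000) = -1.0364
d' = 2.2414 − (-1.0364) = 3.2778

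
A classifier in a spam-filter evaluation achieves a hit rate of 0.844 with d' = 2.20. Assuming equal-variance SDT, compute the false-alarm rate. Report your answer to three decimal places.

z(hit rate) = z(0.844) = 1.0110
z(FA) = z(H) − d' = 1.0110 − 2.20 = -1.1890
false-alarm rate = Φ(-1.1890) = 0.1172

false-alarm rate = 0.117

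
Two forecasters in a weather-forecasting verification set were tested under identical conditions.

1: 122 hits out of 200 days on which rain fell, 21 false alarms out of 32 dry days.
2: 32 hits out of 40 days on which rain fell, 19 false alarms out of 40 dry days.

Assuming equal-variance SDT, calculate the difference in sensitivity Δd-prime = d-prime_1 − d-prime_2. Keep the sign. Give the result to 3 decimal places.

Δd-prime = -1.027

1: z(0.6100) = 0.2793, z(0.6562) = 0.4021, d' = -0.1228
2: z(0.8000) = 0.8416, z(0.4750) = -0.0627, d' = 0.9043
Δd' = d'_1 − d'_2 = -0.1228 − 0.9043 = -1.0271
2 has the higher sensitivity.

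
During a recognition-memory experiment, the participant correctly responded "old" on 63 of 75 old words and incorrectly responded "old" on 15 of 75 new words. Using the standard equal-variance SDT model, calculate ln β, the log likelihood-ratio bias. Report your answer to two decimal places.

ln β = -0.14

H = 63/75 = 0.8400
FA = 15/75 = 0.2000
Φ⁻¹(H) = 0.994
Φ⁻¹(FA) = -0.842
ln β = −½·[z(H)² − z(FA)²] = −0.5 × (0.988 − 0.709) = -0.1395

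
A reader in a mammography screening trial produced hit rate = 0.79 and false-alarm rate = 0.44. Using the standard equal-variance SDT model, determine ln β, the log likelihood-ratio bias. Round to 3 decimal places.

Φ⁻¹(H) = Φ⁻¹(0.79) = 0.8064
Φ⁻¹(FA) = Φ⁻¹(0.44) = -0.1510
ln β = −½·[z(H)² − z(FA)²] = −0.5 × (0.6503 − 0.0228) = -0.31375

ln β = -0.314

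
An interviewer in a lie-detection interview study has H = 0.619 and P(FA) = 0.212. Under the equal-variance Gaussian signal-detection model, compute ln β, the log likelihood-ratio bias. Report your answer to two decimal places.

ln β = 0.27

Φ⁻¹(0.619) = 0.303, Φ⁻¹(0.212) = -0.800
ln β = −½·[z(H)² − z(FA)²] = −0.5 × (0.092 − 0.640) = 0.274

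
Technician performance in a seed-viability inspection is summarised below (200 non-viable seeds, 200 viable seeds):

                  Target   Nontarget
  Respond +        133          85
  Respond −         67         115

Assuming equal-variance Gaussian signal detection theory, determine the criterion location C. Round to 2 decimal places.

C = -0.12

H = 133/200 = 0.6650
FA = 85/200 = 0.4250
z(0.6650) = 0.426, z(0.4250) = -0.189
c = −½·[z(H) + z(FA)] = −0.5 × (0.426 + (-0.189)) = -0.1185
c < 0: the technician has a liberal response bias.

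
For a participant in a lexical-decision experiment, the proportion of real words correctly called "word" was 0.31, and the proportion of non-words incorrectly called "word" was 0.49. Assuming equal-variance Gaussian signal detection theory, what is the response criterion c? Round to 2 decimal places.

z(0.31) = -0.4959, z(0.49) = -0.0251
c = −½·[z(H) + z(FA)] = −0.5 × (-0.4959 + (-0.0251)) = 0.2605
c > 0: the participant has a conservative response bias.

c = 0.26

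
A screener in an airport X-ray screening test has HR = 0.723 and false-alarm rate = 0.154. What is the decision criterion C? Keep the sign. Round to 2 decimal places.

Φ⁻¹(H) = 0.5918
Φ⁻¹(FA) = -1.0194
c = −½·[z(H) + z(FA)] = −0.5 × (0.5918 + (-1.0194)) = 0.2138

C = 0.21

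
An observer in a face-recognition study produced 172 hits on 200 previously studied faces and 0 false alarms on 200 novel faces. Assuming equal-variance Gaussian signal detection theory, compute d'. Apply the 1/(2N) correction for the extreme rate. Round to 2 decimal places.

d' = 3.89

The false-alarm rate is 0/200 = 0, so apply the 1/(2N) correction: FA → 1/(2·200) = 0.00250.
z(H) = z(0.86000) = 1.080
z(FA) = z(0.00250) = -2.807
d' = 1.080 − (-2.807) = 3.887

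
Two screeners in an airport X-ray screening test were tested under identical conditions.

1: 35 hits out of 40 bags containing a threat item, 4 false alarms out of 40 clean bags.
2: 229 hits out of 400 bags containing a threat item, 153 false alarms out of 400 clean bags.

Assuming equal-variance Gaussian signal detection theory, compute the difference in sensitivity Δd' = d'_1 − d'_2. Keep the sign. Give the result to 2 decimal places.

Δd' = 1.95

1: z(0.8750) = 1.150, z(0.1000) = -1.282, d' = 2.432
2: z(0.5725) = 0.183, z(0.3825) = -0.299, d' = 0.482
Δd' = d'_1 − d'_2 = 2.432 − 0.482 = 1.950
1 has the higher sensitivity.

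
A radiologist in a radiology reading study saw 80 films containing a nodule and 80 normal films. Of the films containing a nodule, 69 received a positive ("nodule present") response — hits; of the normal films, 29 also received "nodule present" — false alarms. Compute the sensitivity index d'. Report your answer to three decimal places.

d' = 1.443

H = 69/80 = 0.8625
FA = 29/80 = 0.3625
z(H) = 1.0916
z(FA) = -0.3518
d' = z(H) − z(FA) = 1.0916 − (-0.3518) = 1.4434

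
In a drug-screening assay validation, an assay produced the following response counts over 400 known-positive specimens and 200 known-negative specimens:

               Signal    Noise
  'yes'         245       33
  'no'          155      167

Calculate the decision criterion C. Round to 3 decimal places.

C = 0.344

H = 245/400 = 0.6125
FA = 33/200 = 0.1650
z(H) = z(0.6125) = 0.2858
z(FA) = z(0.1650) = -0.9741
c = −½·[z(H) + z(FA)] = −0.5 × (0.2858 + (-0.9741)) = 0.34415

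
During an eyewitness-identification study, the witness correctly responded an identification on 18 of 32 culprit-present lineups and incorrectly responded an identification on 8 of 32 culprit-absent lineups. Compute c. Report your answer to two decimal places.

c = 0.26

H = 18/32 = 0.5625
FA = 8/32 = 0.2500
Φ⁻¹(0.5625) = 0.157, Φ⁻¹(0.2500) = -0.674
c = −½·[z(H) + z(FA)] = −0.5 × (0.157 + (-0.674)) = 0.2585
c > 0: the witness has a conservative response bias.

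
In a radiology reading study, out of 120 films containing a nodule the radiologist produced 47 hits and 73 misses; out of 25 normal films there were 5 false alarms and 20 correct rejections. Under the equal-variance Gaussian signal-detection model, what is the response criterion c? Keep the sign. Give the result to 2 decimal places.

H = 47/120 = 0.3917
FA = 5/25 = 0.2000
Φ⁻¹(0.3917) = -0.275, Φ⁻¹(0.2000) = -0.842
c = −½·[z(H) + z(FA)] = −0.5 × (-0.275 + (-0.842)) = 0.5585

c = 0.56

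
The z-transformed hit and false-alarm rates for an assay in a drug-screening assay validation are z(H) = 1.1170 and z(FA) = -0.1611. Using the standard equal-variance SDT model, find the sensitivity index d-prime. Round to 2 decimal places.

d-prime = 1.28

d' = z(H) − z(FA) = 1.1170 − (-0.1611) = 1.2781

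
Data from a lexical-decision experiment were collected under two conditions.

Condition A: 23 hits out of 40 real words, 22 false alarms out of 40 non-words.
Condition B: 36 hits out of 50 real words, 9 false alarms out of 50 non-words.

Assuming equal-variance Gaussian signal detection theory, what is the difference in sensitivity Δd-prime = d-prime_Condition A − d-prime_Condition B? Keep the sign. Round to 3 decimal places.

Condition A: z(0.5750) = 0.1891, z(0.5500) = 0.1257, d' = 0.0634
Condition B: z(0.7200) = 0.5828, z(0.1800) = -0.9154, d' = 1.4982
Δd' = d'_Condition A − d'_Condition B = 0.0634 − 1.4982 = -1.4348
Condition B has the higher sensitivity.

Δd-prime = -1.435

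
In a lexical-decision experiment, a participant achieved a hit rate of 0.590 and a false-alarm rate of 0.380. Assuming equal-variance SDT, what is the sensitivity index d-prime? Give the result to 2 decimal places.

z(H) = 0.2275
z(FA) = -0.3055
d' = z(H) − z(FA) = 0.2275 − (-0.3055) = 0.5330

d-prime = 0.53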